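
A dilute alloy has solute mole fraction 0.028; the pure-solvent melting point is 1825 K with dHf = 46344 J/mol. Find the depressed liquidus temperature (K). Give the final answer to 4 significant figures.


dT = R*Tm^2*x / dHf
dT = 8.314 * 1825^2 * 0.028 / 46344
dT = 16.7302 K
T_new = 1825 - 16.7302 = 1808 K


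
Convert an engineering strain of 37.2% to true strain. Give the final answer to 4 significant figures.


epsilon_true = ln(1 + epsilon_eng)
epsilon_true = ln(1 + 0.372)
epsilon_true = 0.3163


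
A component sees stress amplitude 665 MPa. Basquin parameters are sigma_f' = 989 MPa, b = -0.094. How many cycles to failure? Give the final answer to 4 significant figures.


sigma_a = sigma_f' * (2*Nf)^b
2*Nf = (sigma_a / sigma_f')^(1/b)
2*Nf = (665 / 989)^(1/-0.094)
2*Nf = 68.1982
Nf = 34.1 cycles


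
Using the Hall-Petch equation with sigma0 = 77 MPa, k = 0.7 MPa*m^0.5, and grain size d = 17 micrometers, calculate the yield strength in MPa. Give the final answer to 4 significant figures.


sigma_y = sigma0 + k / sqrt(d)
d = 17 um = 1.7e-05 m
sigma_y = 77 + 0.7 / sqrt(1.7e-05)
sigma_y = 246.8 MPa


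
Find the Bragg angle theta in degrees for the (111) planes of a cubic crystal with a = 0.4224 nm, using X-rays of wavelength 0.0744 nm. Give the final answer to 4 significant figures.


d = a / sqrt(h^2+k^2+l^2)
d = 0.4224 / sqrt(3) = 0.243873 nm
lambda = 2*d*sin(theta)  =>  sin(theta) = lambda / (2*d)
sin(theta) = 0.0744 / (2 * 0.243873) = 0.152539
theta = 8.774 deg


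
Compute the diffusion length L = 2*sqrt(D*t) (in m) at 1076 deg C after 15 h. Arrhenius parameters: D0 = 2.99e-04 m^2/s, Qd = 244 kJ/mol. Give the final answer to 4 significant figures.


Step 1: D = D0 * exp(-Qd/(R*T))
T = 1349.15 K
D = 2.99e-04 * exp(-244e3 / (8.314 * 1349.15)) = 1.06771e-13 m^2/s
Step 2: L = 2*sqrt(D*t)
t = 15 h = 54000 s
L = 2*sqrt(1.06771e-13 * 54000) = 1.519e-04 m


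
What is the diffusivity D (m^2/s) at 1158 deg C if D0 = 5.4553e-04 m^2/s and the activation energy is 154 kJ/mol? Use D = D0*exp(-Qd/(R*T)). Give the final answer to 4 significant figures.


D = D0 * exp(-Qd / (R*T))
T = 1431.15 K
D = 5.4553e-04 * exp(-154e3 / (8.314 * 1431.15))
D = 1.306e-09 m^2/s


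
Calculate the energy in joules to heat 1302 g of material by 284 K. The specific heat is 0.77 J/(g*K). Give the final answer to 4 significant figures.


Q = m * cp * dT
Q = 1302 * 0.77 * 284
Q = 284700 J


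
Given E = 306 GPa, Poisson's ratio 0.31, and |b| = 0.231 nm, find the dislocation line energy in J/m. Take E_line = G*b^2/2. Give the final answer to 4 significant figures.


Step 1: G = E / (2*(1+nu))
G = 306 / (2*(1+0.31)) = 116.794 GPa = 1.16794e+11 Pa
Step 2: E_line = G*b^2/2
b = 0.231 nm = 2.31e-10 m
E_line = 0.5 * 1.16794e+11 * (2.31e-10)^2 = 3.116e-09 J/m


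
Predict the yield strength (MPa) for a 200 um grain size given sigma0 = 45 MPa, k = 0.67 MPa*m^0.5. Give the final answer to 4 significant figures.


sigma_y = sigma0 + k / sqrt(d)
d = 200 um = 2e-04 m
sigma_y = 45 + 0.67 / sqrt(2e-04)
sigma_y = 92.38 MPa


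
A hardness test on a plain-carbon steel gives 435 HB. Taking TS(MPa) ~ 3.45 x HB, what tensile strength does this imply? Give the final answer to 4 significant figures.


TS (MPa) = 3.45 * HB
TS = 3.45 * 435
TS = 1501 MPa


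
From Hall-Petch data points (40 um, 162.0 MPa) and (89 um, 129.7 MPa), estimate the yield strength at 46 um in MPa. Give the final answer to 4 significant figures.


sigma_y = sigma0 + k / sqrt(d)
1/sqrt(d1) = 1/sqrt(4e-05) = 158.114;  1/sqrt(d2) = 106
k = (sigma1 - sigma2) / (1/sqrt(d1) - 1/sqrt(d2)) = (162.0 - 129.7) / (158.114 - 106) = 0.619794 MPa*m^0.5
sigma0 = sigma1 - k/sqrt(d1) = 162.0 - 0.619794*158.114 = 64.002 MPa
sigma_y(d3) = 64.002 + 0.619794 / sqrt(4.6e-05) = 155.4 MPa


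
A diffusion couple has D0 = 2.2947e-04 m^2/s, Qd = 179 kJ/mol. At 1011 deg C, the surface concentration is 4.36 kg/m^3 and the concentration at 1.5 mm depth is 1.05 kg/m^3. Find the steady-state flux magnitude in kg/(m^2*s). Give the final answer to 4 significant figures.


Step 1: D = D0 * exp(-Qd/(R*T))
T = 1011 + 273.15 = 1284.15 K
D = 2.2947e-04 * exp(-179e3 / (8.314 * 1284.15)) = 1.20055e-11 m^2/s
Step 2: J = D * (C1 - C2) / dx
J = 1.20055e-11 * (4.36 - 1.05) / 1.5e-03
J = 2.649e-08 kg/(m^2*s)


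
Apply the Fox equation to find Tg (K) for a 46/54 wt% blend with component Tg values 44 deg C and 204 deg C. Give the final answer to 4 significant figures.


1/Tg = w1/Tg1 + w2/Tg2 (in Kelvin)
Tg1 = 317.15 K, Tg2 = 477.15 K
1/Tg = 0.46/317.15 + 0.54/477.15
Tg = 387.3 K


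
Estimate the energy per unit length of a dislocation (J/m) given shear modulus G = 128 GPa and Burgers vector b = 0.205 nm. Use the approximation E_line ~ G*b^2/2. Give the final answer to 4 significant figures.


E = G*b^2/2
b = 0.205 nm = 2.05e-10 m
G = 128 GPa = 1.28e+11 Pa
E = 0.5 * 1.28e+11 * (2.05e-10)^2
E = 2.69e-09 J/m


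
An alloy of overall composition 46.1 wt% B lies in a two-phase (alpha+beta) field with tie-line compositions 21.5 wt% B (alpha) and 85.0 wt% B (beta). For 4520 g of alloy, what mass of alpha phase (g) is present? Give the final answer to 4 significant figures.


f_alpha = (C_beta - C0) / (C_beta - C_alpha)
f_alpha = (85.0 - 46.1) / (85.0 - 21.5) = 0.612598
m_alpha = f_alpha * m_total = 0.612598 * 4520 = 2769 g


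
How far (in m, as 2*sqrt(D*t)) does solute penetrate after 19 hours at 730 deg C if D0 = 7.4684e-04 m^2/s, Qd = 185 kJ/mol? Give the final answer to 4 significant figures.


Step 1: D = D0 * exp(-Qd/(R*T))
T = 1003.15 K
D = 7.4684e-04 * exp(-185e3 / (8.314 * 1003.15)) = 1.73706e-13 m^2/s
Step 2: L = 2*sqrt(D*t)
t = 19 h = 68400 s
L = 2*sqrt(1.73706e-13 * 68400) = 2.18e-04 m


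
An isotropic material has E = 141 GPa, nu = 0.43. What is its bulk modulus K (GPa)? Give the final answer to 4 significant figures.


K = E / (3*(1-2*nu))
K = 141 / (3*(1-2*0.43))
K = 335.7 GPa


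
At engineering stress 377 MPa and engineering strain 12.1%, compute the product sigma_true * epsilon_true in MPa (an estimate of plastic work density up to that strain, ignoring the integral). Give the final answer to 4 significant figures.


sigma_true = sigma_eng * (1 + epsilon_eng)
sigma_true = 377 * (1 + 0.121) = 422.617 MPa
epsilon_true = ln(1 + epsilon_eng)
epsilon_true = ln(1 + 0.121) = 0.114221
sigma_true * epsilon_true = 422.617 * 0.114221 = 48.27 MPa


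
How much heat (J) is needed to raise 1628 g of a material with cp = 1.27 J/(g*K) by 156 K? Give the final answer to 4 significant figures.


Q = m * cp * dT
Q = 1628 * 1.27 * 156
Q = 322500 J


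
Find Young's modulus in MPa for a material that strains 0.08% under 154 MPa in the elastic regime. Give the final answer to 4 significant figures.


E = sigma / epsilon
epsilon = 0.08% = 8e-04
E = 154 / 8e-04
E = 192500 MPa


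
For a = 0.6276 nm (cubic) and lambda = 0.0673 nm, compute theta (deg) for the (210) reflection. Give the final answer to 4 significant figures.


d = a / sqrt(h^2+k^2+l^2)
d = 0.6276 / sqrt(5) = 0.280671 nm
lambda = 2*d*sin(theta)  =>  sin(theta) = lambda / (2*d)
sin(theta) = 0.0673 / (2 * 0.280671) = 0.119891
theta = 6.886 deg


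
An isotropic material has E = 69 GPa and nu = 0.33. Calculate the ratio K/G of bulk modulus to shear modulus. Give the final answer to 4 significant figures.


G = E / (2*(1+nu))
G = 69 / (2*(1+0.33)) = 25.9398 GPa
K = E / (3*(1-2*nu))
K = 69 / (3*(1-2*0.33)) = 67.6471 GPa
K/G = 67.6471 / 25.9398 = 2.608


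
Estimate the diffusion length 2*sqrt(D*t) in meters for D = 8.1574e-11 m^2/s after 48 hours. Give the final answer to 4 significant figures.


t = 48 hr = 172800 s
Diffusion length = 2*sqrt(D*t)
= 2*sqrt(8.1574e-11 * 172800)
= 7.509e-03 m


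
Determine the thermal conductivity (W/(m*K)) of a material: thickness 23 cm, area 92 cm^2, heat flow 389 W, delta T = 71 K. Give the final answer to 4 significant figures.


k = Q*L / (A*dT)
L = 0.23 m, A = 9.2e-03 m^2
k = 389 * 0.23 / (9.2e-03 * 71)
k = 137 W/(m*K)


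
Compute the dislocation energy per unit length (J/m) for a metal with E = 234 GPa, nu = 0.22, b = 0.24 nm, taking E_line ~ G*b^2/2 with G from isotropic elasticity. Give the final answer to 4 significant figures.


Step 1: G = E / (2*(1+nu))
G = 234 / (2*(1+0.22)) = 95.9016 GPa = 9.59016e+10 Pa
Step 2: E_line = G*b^2/2
b = 0.24 nm = 2.4e-10 m
E_line = 0.5 * 9.59016e+10 * (2.4e-10)^2 = 2.762e-09 J/m


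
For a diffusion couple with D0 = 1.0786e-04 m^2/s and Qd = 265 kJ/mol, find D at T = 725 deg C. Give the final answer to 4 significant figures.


D = D0 * exp(-Qd / (R*T))
T = 998.15 K
D = 1.0786e-04 * exp(-265e3 / (8.314 * 998.15))
D = 1.461e-18 m^2/s


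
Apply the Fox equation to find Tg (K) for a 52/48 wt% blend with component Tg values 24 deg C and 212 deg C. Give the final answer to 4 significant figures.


1/Tg = w1/Tg1 + w2/Tg2 (in Kelvin)
Tg1 = 297.15 K, Tg2 = 485.15 K
1/Tg = 0.52/297.15 + 0.48/485.15
Tg = 365.1 K


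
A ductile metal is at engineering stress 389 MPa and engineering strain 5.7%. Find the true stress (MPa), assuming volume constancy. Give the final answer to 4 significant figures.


sigma_true = sigma_eng * (1 + epsilon_eng)
sigma_true = 389 * (1 + 0.057)
sigma_true = 411.2 MPa


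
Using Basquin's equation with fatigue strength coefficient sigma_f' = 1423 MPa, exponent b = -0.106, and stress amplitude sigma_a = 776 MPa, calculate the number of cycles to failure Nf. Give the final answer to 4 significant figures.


sigma_a = sigma_f' * (2*Nf)^b
2*Nf = (sigma_a / sigma_f')^(1/b)
2*Nf = (776 / 1423)^(1/-0.106)
2*Nf = 305.049
Nf = 152.5 cycles


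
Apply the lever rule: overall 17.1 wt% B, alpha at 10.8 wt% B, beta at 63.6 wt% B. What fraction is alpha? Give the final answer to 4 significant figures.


f_alpha = (C_beta - C0) / (C_beta - C_alpha)
f_alpha = (63.6 - 17.1) / (63.6 - 10.8)
f_alpha = 0.8807


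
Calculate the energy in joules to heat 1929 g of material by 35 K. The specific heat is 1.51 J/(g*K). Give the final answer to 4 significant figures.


Q = m * cp * dT
Q = 1929 * 1.51 * 35
Q = 101900 J


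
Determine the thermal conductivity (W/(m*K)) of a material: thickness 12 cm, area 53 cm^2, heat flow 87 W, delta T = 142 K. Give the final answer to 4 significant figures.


k = Q*L / (A*dT)
L = 0.12 m, A = 5.3e-03 m^2
k = 87 * 0.12 / (5.3e-03 * 142)
k = 13.87 W/(m*K)


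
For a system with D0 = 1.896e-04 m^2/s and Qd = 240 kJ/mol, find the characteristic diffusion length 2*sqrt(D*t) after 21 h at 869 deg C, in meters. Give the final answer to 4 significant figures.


Step 1: D = D0 * exp(-Qd/(R*T))
T = 1142.15 K
D = 1.896e-04 * exp(-240e3 / (8.314 * 1142.15)) = 2.00159e-15 m^2/s
Step 2: L = 2*sqrt(D*t)
t = 21 h = 75600 s
L = 2*sqrt(2.00159e-15 * 75600) = 2.46e-05 m


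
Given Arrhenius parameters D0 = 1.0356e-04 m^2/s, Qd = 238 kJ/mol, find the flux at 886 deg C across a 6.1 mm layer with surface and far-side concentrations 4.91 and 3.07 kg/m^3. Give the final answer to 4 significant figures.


Step 1: D = D0 * exp(-Qd/(R*T))
T = 886 + 273.15 = 1159.15 K
D = 1.0356e-04 * exp(-238e3 / (8.314 * 1159.15)) = 1.94912e-15 m^2/s
Step 2: J = D * (C1 - C2) / dx
J = 1.94912e-15 * (4.91 - 3.07) / 6.1e-03
J = 5.879e-13 kg/(m^2*s)


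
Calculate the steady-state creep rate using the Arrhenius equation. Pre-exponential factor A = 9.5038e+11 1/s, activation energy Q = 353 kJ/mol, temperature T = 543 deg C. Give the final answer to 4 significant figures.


rate = A * exp(-Q / (R*T))
T = 543 + 273.15 = 816.15 K
rate = 9.5038e+11 * exp(-353e3 / (8.314 * 816.15))
rate = 2.425e-11 1/s


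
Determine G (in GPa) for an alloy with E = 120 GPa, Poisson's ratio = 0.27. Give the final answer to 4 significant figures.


G = E / (2*(1+nu))
G = 120 / (2*(1+0.27))
G = 47.24 GPa


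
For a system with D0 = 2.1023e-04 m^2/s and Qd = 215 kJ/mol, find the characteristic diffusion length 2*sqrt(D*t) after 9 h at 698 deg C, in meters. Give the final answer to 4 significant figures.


Step 1: D = D0 * exp(-Qd/(R*T))
T = 971.15 K
D = 2.1023e-04 * exp(-215e3 / (8.314 * 971.15)) = 5.73068e-16 m^2/s
Step 2: L = 2*sqrt(D*t)
t = 9 h = 32400 s
L = 2*sqrt(5.73068e-16 * 32400) = 8.618e-06 m


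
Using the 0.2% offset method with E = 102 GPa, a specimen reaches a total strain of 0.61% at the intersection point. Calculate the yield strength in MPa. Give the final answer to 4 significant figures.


Offset strain = 0.002
Elastic strain at yield = total_strain - offset = 6.1e-03 - 0.002 = 4.1e-03
sigma_y = E * elastic_strain = 102000 * 4.1e-03
sigma_y = 418.2 MPa


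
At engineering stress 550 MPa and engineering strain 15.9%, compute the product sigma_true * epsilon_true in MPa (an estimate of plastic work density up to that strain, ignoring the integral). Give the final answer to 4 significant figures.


sigma_true = sigma_eng * (1 + epsilon_eng)
sigma_true = 550 * (1 + 0.159) = 637.45 MPa
epsilon_true = ln(1 + epsilon_eng)
epsilon_true = ln(1 + 0.159) = 0.147558
sigma_true * epsilon_true = 637.45 * 0.147558 = 94.06 MPa


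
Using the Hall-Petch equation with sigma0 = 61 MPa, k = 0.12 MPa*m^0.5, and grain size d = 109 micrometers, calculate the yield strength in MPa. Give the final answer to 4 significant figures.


sigma_y = sigma0 + k / sqrt(d)
d = 109 um = 1.09e-04 m
sigma_y = 61 + 0.12 / sqrt(1.09e-04)
sigma_y = 72.49 MPa


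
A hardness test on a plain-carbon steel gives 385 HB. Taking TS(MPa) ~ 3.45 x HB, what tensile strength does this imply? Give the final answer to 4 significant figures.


TS (MPa) = 3.45 * HB
TS = 3.45 * 385
TS = 1328 MPa


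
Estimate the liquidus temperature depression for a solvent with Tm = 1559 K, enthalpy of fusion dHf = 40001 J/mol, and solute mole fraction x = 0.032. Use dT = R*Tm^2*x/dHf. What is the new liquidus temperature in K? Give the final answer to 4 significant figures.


dT = R*Tm^2*x / dHf
dT = 8.314 * 1559^2 * 0.032 / 40001
dT = 16.1652 K
T_new = 1559 - 16.1652 = 1543 K


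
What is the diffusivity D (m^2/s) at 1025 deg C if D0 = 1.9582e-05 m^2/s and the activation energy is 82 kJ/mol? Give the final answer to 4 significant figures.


D = D0 * exp(-Qd / (R*T))
T = 1298.15 K
D = 1.9582e-05 * exp(-82e3 / (8.314 * 1298.15))
D = 9.823e-09 m^2/s


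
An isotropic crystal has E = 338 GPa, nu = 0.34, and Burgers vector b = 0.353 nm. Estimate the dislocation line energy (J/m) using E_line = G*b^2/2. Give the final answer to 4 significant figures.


Step 1: G = E / (2*(1+nu))
G = 338 / (2*(1+0.34)) = 126.119 GPa = 1.26119e+11 Pa
Step 2: E_line = G*b^2/2
b = 0.353 nm = 3.53e-10 m
E_line = 0.5 * 1.26119e+11 * (3.53e-10)^2 = 7.858e-09 J/m


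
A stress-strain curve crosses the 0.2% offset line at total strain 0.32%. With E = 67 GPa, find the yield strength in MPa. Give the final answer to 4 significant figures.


Offset strain = 0.002
Elastic strain at yield = total_strain - offset = 3.2e-03 - 0.002 = 1.2e-03
sigma_y = E * elastic_strain = 67000 * 1.2e-03
sigma_y = 80.4 MPa


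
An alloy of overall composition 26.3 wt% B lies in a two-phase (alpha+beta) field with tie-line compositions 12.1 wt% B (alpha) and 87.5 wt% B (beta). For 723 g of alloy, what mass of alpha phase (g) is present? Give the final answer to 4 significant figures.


f_alpha = (C_beta - C0) / (C_beta - C_alpha)
f_alpha = (87.5 - 26.3) / (87.5 - 12.1) = 0.811671
m_alpha = f_alpha * m_total = 0.811671 * 723 = 586.8 g


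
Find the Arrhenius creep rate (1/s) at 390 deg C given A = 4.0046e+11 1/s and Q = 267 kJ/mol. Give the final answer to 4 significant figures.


rate = A * exp(-Q / (R*T))
T = 390 + 273.15 = 663.15 K
rate = 4.0046e+11 * exp(-267e3 / (8.314 * 663.15))
rate = 3.723e-10 1/s


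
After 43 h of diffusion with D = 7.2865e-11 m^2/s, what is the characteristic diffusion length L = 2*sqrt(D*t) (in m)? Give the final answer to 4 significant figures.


t = 43 hr = 154800 s
Diffusion length = 2*sqrt(D*t)
= 2*sqrt(7.2865e-11 * 154800)
= 6.717e-03 m


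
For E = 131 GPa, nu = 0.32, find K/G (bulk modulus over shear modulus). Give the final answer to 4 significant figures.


G = E / (2*(1+nu))
G = 131 / (2*(1+0.32)) = 49.6212 GPa
K = E / (3*(1-2*nu))
K = 131 / (3*(1-2*0.32)) = 121.296 GPa
K/G = 121.296 / 49.6212 = 2.444


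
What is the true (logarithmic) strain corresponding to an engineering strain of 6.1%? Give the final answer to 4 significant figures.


epsilon_true = ln(1 + epsilon_eng)
epsilon_true = ln(1 + 0.061)
epsilon_true = 0.05921


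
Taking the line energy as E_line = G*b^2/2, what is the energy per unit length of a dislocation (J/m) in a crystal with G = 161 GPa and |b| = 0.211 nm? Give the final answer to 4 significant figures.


E = G*b^2/2
b = 0.211 nm = 2.11e-10 m
G = 161 GPa = 1.61e+11 Pa
E = 0.5 * 1.61e+11 * (2.11e-10)^2
E = 3.584e-09 J/m


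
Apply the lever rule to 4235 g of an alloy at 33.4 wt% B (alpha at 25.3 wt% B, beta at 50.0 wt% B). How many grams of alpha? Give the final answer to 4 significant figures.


f_alpha = (C_beta - C0) / (C_beta - C_alpha)
f_alpha = (50.0 - 33.4) / (50.0 - 25.3) = 0.672065
m_alpha = f_alpha * m_total = 0.672065 * 4235 = 2846 g


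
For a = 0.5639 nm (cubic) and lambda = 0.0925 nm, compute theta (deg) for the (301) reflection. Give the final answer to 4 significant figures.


d = a / sqrt(h^2+k^2+l^2)
d = 0.5639 / sqrt(10) = 0.178321 nm
lambda = 2*d*sin(theta)  =>  sin(theta) = lambda / (2*d)
sin(theta) = 0.0925 / (2 * 0.178321) = 0.259364
theta = 15.03 deg


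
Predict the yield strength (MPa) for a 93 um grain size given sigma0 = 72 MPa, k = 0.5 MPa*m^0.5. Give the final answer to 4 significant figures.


sigma_y = sigma0 + k / sqrt(d)
d = 93 um = 9.3e-05 m
sigma_y = 72 + 0.5 / sqrt(9.3e-05)
sigma_y = 123.8 MPa


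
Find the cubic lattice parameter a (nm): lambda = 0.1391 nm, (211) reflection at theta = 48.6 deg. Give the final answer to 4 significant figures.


d = lambda / (2*sin(theta))
d = 0.1391 / (2*sin(48.6 deg))
d = 0.0927196 nm
a = d * sqrt(h^2+k^2+l^2) = 0.0927196 * sqrt(6)
a = 0.2271 nm


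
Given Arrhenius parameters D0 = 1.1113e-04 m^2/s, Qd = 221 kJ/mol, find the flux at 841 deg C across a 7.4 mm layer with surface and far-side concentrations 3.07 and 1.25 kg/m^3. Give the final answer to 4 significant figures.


Step 1: D = D0 * exp(-Qd/(R*T))
T = 841 + 273.15 = 1114.15 K
D = 1.1113e-04 * exp(-221e3 / (8.314 * 1114.15)) = 4.8342e-15 m^2/s
Step 2: J = D * (C1 - C2) / dx
J = 4.8342e-15 * (3.07 - 1.25) / 7.4e-03
J = 1.189e-12 kg/(m^2*s)


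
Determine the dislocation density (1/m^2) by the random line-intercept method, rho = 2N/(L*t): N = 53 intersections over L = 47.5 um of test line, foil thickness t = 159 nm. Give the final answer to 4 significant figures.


rho = 2N / (L * t)
L = 47.5 um = 4.75e-05 m, t = 159 nm = 1.59e-07 m
rho = 2 * 53 / (4.75e-05 * 1.59e-07)
rho = 1.404e+13 1/m^2


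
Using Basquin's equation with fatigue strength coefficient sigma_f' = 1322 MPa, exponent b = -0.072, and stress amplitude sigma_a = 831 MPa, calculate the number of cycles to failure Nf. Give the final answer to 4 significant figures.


sigma_a = sigma_f' * (2*Nf)^b
2*Nf = (sigma_a / sigma_f')^(1/b)
2*Nf = (831 / 1322)^(1/-0.072)
2*Nf = 631.572
Nf = 315.8 cycles


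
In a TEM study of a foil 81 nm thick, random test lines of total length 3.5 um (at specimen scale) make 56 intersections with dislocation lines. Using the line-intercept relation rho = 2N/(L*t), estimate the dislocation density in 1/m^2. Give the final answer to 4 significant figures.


rho = 2N / (L * t)
L = 3.5 um = 3.5e-06 m, t = 81 nm = 8.1e-08 m
rho = 2 * 56 / (3.5e-06 * 8.1e-08)
rho = 3.951e+14 1/m^2


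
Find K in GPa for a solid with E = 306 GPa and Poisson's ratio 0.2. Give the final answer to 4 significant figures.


K = E / (3*(1-2*nu))
K = 306 / (3*(1-2*0.2))
K = 170 GPa


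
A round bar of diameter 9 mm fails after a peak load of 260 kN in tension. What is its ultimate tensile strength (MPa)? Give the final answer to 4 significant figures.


A0 = pi*(d/2)^2 = pi*(9/2)^2 = 63.6173 mm^2
UTS = F_max / A0 = 260*1000 / 63.6173
UTS = 4087 MPa


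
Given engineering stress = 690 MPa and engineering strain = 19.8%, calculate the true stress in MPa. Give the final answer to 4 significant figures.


sigma_true = sigma_eng * (1 + epsilon_eng)
sigma_true = 690 * (1 + 0.198)
sigma_true = 826.6 MPa


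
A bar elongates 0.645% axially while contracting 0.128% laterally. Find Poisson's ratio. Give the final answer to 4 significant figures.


nu = -epsilon_lat / epsilon_axial
Lateral strain is contraction (negative), so using magnitudes:
nu = 0.128 / 0.645
nu = 0.1984


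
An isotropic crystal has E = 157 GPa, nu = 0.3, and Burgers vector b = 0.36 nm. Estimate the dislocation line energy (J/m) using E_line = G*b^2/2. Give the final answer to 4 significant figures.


Step 1: G = E / (2*(1+nu))
G = 157 / (2*(1+0.3)) = 60.3846 GPa = 6.03846e+10 Pa
Step 2: E_line = G*b^2/2
b = 0.36 nm = 3.6e-10 m
E_line = 0.5 * 6.03846e+10 * (3.6e-10)^2 = 3.913e-09 J/m


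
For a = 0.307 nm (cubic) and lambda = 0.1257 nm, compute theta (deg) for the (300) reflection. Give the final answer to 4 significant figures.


d = a / sqrt(h^2+k^2+l^2)
d = 0.307 / sqrt(9) = 0.102333 nm
lambda = 2*d*sin(theta)  =>  sin(theta) = lambda / (2*d)
sin(theta) = 0.1257 / (2 * 0.102333) = 0.614169
theta = 37.89 deg


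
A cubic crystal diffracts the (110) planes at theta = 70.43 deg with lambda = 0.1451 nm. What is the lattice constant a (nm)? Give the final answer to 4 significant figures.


d = lambda / (2*sin(theta))
d = 0.1451 / (2*sin(70.43 deg))
d = 0.0769979 nm
a = d * sqrt(h^2+k^2+l^2) = 0.0769979 * sqrt(2)
a = 0.1089 nm


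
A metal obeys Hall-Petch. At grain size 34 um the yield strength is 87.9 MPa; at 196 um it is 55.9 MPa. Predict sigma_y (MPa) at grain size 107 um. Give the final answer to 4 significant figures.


sigma_y = sigma0 + k / sqrt(d)
1/sqrt(d1) = 1/sqrt(3.4e-05) = 171.499;  1/sqrt(d2) = 71.4286
k = (sigma1 - sigma2) / (1/sqrt(d1) - 1/sqrt(d2)) = (87.9 - 55.9) / (171.499 - 71.4286) = 0.319776 MPa*m^0.5
sigma0 = sigma1 - k/sqrt(d1) = 87.9 - 0.319776*171.499 = 33.0588 MPa
sigma_y(d3) = 33.0588 + 0.319776 / sqrt(1.07e-04) = 63.97 MPa


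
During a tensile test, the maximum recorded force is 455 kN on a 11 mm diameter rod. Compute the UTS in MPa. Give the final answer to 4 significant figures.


A0 = pi*(d/2)^2 = pi*(11/2)^2 = 95.0332 mm^2
UTS = F_max / A0 = 455*1000 / 95.0332
UTS = 4788 MPa


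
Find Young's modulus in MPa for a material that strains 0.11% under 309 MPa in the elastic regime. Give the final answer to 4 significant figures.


E = sigma / epsilon
epsilon = 0.11% = 1.1e-03
E = 309 / 1.1e-03
E = 280900 MPa


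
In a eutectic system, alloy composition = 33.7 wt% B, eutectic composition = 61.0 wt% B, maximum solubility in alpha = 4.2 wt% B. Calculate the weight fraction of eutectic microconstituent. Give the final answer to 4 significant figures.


f_primary = (C_e - C0) / (C_e - C_alpha_max)
f_primary = (61.0 - 33.7) / (61.0 - 4.2)
f_primary = 0.480634
f_eutectic = 1 - 0.480634 = 0.5194


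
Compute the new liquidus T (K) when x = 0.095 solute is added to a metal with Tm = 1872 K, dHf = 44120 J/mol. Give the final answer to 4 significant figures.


dT = R*Tm^2*x / dHf
dT = 8.314 * 1872^2 * 0.095 / 44120
dT = 62.735 K
T_new = 1872 - 62.735 = 1809 K


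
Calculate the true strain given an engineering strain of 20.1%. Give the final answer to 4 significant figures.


epsilon_true = ln(1 + epsilon_eng)
epsilon_true = ln(1 + 0.201)
epsilon_true = 0.1832


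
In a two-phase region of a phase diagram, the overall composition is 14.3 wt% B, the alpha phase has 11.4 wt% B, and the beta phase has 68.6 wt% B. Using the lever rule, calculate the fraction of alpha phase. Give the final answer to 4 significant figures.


f_alpha = (C_beta - C0) / (C_beta - C_alpha)
f_alpha = (68.6 - 14.3) / (68.6 - 11.4)
f_alpha = 0.9493


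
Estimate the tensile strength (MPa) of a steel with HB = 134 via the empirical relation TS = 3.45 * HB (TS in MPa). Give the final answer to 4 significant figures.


TS (MPa) = 3.45 * HB
TS = 3.45 * 134
TS = 462.3 MPa


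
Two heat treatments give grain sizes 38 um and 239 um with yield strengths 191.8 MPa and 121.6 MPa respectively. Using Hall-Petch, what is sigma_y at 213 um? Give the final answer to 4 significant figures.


sigma_y = sigma0 + k / sqrt(d)
1/sqrt(d1) = 1/sqrt(3.8e-05) = 162.221;  1/sqrt(d2) = 64.6846
k = (sigma1 - sigma2) / (1/sqrt(d1) - 1/sqrt(d2)) = (191.8 - 121.6) / (162.221 - 64.6846) = 0.719728 MPa*m^0.5
sigma0 = sigma1 - k/sqrt(d1) = 191.8 - 0.719728*162.221 = 75.0446 MPa
sigma_y(d3) = 75.0446 + 0.719728 / sqrt(2.13e-04) = 124.4 MPa


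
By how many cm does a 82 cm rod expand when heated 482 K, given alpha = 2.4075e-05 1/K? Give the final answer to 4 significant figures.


dL = L0 * alpha * dT
dL = 82 * 2.4075e-05 * 482
dL = 0.9515 cm


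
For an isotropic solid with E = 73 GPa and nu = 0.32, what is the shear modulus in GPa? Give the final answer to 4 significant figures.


G = E / (2*(1+nu))
G = 73 / (2*(1+0.32))
G = 27.65 GPa


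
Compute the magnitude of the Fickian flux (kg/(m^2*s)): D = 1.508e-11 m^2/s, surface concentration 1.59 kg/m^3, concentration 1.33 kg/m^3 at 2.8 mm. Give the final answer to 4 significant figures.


J = -D * (dC/dx) = D * (C1 - C2) / dx
J = 1.508e-11 * (1.59 - 1.33) / 2.8e-03
J = 1.4e-09 kg/(m^2*s)


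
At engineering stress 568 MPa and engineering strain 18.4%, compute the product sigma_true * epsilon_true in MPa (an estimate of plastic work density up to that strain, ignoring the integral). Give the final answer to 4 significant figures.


sigma_true = sigma_eng * (1 + epsilon_eng)
sigma_true = 568 * (1 + 0.184) = 672.512 MPa
epsilon_true = ln(1 + epsilon_eng)
epsilon_true = ln(1 + 0.184) = 0.168899
sigma_true * epsilon_true = 672.512 * 0.168899 = 113.6 MPa


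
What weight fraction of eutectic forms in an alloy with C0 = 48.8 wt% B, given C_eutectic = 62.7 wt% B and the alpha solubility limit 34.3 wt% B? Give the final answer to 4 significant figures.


f_primary = (C_e - C0) / (C_e - C_alpha_max)
f_primary = (62.7 - 48.8) / (62.7 - 34.3)
f_primary = 0.489437
f_eutectic = 1 - 0.489437 = 0.5106


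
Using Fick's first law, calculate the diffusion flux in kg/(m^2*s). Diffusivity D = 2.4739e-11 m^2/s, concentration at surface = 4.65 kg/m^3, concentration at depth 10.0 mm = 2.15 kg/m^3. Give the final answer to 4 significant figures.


J = -D * (dC/dx) = D * (C1 - C2) / dx
J = 2.4739e-11 * (4.65 - 2.15) / 0.01
J = 6.185e-09 kg/(m^2*s)


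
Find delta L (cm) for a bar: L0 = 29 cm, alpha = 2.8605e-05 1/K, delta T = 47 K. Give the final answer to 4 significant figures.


dL = L0 * alpha * dT
dL = 29 * 2.8605e-05 * 47
dL = 0.03899 cm


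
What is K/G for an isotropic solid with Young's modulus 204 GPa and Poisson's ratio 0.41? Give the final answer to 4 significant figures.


G = E / (2*(1+nu))
G = 204 / (2*(1+0.41)) = 72.3404 GPa
K = E / (3*(1-2*nu))
K = 204 / (3*(1-2*0.41)) = 377.778 GPa
K/G = 377.778 / 72.3404 = 5.222


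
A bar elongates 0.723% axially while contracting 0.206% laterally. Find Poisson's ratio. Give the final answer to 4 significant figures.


nu = -epsilon_lat / epsilon_axial
Lateral strain is contraction (negative), so using magnitudes:
nu = 0.206 / 0.723
nu = 0.2849


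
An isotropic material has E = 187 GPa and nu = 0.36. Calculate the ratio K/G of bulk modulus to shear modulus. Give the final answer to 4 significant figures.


G = E / (2*(1+nu))
G = 187 / (2*(1+0.36)) = 68.75 GPa
K = E / (3*(1-2*nu))
K = 187 / (3*(1-2*0.36)) = 222.619 GPa
K/G = 222.619 / 68.75 = 3.238


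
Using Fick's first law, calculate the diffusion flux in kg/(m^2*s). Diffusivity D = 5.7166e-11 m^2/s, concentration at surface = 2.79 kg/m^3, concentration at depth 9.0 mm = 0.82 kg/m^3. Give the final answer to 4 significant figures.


J = -D * (dC/dx) = D * (C1 - C2) / dx
J = 5.7166e-11 * (2.79 - 0.82) / 9e-03
J = 1.251e-08 kg/(m^2*s)


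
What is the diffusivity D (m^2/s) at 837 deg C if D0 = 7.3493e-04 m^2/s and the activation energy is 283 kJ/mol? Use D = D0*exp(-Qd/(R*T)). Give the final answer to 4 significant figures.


D = D0 * exp(-Qd / (R*T))
T = 1110.15 K
D = 7.3493e-04 * exp(-283e3 / (8.314 * 1110.15))
D = 3.549e-17 m^2/s


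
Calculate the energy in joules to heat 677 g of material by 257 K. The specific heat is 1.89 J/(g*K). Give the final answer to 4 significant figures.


Q = m * cp * dT
Q = 677 * 1.89 * 257
Q = 328800 J


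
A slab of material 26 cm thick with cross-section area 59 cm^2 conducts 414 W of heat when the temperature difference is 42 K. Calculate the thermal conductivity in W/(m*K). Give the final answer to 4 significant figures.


k = Q*L / (A*dT)
L = 0.26 m, A = 5.9e-03 m^2
k = 414 * 0.26 / (5.9e-03 * 42)
k = 434.4 W/(m*K)


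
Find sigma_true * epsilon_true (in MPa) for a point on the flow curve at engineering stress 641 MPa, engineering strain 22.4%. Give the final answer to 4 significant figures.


sigma_true = sigma_eng * (1 + epsilon_eng)
sigma_true = 641 * (1 + 0.224) = 784.584 MPa
epsilon_true = ln(1 + epsilon_eng)
epsilon_true = ln(1 + 0.224) = 0.202124
sigma_true * epsilon_true = 784.584 * 0.202124 = 158.6 MPa


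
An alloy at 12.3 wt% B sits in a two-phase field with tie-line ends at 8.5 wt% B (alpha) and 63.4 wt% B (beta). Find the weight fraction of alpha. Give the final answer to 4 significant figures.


f_alpha = (C_beta - C0) / (C_beta - C_alpha)
f_alpha = (63.4 - 12.3) / (63.4 - 8.5)
f_alpha = 0.9308


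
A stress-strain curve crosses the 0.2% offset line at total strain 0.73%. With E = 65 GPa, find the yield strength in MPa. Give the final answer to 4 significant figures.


Offset strain = 0.002
Elastic strain at yield = total_strain - offset = 7.3e-03 - 0.002 = 5.3e-03
sigma_y = E * elastic_strain = 65000 * 5.3e-03
sigma_y = 344.5 MPa


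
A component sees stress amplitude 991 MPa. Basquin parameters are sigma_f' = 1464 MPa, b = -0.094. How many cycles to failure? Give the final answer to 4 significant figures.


sigma_a = sigma_f' * (2*Nf)^b
2*Nf = (sigma_a / sigma_f')^(1/b)
2*Nf = (991 / 1464)^(1/-0.094)
2*Nf = 63.5104
Nf = 31.76 cycles


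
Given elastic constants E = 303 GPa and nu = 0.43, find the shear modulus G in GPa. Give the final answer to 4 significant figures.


G = E / (2*(1+nu))
G = 303 / (2*(1+0.43))
G = 105.9 GPa


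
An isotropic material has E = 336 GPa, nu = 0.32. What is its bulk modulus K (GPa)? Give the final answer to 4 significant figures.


K = E / (3*(1-2*nu))
K = 336 / (3*(1-2*0.32))
K = 311.1 GPa


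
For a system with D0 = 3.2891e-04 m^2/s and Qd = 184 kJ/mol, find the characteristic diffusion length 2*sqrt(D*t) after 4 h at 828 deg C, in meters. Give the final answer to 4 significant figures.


Step 1: D = D0 * exp(-Qd/(R*T))
T = 1101.15 K
D = 3.2891e-04 * exp(-184e3 / (8.314 * 1101.15)) = 6.14407e-13 m^2/s
Step 2: L = 2*sqrt(D*t)
t = 4 h = 14400 s
L = 2*sqrt(6.14407e-13 * 14400) = 1.881e-04 m


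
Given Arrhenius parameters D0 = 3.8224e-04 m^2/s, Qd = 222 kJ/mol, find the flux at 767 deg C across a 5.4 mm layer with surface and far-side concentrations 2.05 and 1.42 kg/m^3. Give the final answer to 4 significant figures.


Step 1: D = D0 * exp(-Qd/(R*T))
T = 767 + 273.15 = 1040.15 K
D = 3.8224e-04 * exp(-222e3 / (8.314 * 1040.15)) = 2.71303e-15 m^2/s
Step 2: J = D * (C1 - C2) / dx
J = 2.71303e-15 * (2.05 - 1.42) / 5.4e-03
J = 3.165e-13 kg/(m^2*s)


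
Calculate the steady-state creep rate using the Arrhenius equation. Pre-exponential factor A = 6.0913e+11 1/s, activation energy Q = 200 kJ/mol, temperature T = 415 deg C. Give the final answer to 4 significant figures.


rate = A * exp(-Q / (R*T))
T = 415 + 273.15 = 688.15 K
rate = 6.0913e+11 * exp(-200e3 / (8.314 * 688.15))
rate = 4.009e-04 1/s


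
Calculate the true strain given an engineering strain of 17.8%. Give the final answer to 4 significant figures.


epsilon_true = ln(1 + epsilon_eng)
epsilon_true = ln(1 + 0.178)
epsilon_true = 0.1638


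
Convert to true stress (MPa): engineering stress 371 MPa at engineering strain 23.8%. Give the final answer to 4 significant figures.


sigma_true = sigma_eng * (1 + epsilon_eng)
sigma_true = 371 * (1 + 0.238)
sigma_true = 459.3 MPa


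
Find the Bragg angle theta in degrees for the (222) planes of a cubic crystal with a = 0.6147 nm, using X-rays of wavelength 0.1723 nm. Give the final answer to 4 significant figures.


d = a / sqrt(h^2+k^2+l^2)
d = 0.6147 / sqrt(12) = 0.177449 nm
lambda = 2*d*sin(theta)  =>  sin(theta) = lambda / (2*d)
sin(theta) = 0.1723 / (2 * 0.177449) = 0.485493
theta = 29.04 deg


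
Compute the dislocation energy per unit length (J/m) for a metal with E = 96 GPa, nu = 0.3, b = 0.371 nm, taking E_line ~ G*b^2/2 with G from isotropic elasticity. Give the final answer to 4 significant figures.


Step 1: G = E / (2*(1+nu))
G = 96 / (2*(1+0.3)) = 36.9231 GPa = 3.69231e+10 Pa
Step 2: E_line = G*b^2/2
b = 0.371 nm = 3.71e-10 m
E_line = 0.5 * 3.69231e+10 * (3.71e-10)^2 = 2.541e-09 J/m


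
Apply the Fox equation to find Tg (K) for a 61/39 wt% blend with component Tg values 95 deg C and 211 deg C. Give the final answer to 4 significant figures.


1/Tg = w1/Tg1 + w2/Tg2 (in Kelvin)
Tg1 = 368.15 K, Tg2 = 484.15 K
1/Tg = 0.61/368.15 + 0.39/484.15
Tg = 406.1 K


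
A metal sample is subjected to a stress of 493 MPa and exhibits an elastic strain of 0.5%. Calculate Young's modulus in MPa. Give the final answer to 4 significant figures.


E = sigma / epsilon
epsilon = 0.5% = 5e-03
E = 493 / 5e-03
E = 98600 MPa


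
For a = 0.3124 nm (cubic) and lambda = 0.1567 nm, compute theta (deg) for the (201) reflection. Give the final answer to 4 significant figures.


d = a / sqrt(h^2+k^2+l^2)
d = 0.3124 / sqrt(5) = 0.13971 nm
lambda = 2*d*sin(theta)  =>  sin(theta) = lambda / (2*d)
sin(theta) = 0.1567 / (2 * 0.13971) = 0.560806
theta = 34.11 deg


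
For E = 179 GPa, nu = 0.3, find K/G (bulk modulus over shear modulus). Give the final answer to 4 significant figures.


G = E / (2*(1+nu))
G = 179 / (2*(1+0.3)) = 68.8462 GPa
K = E / (3*(1-2*nu))
K = 179 / (3*(1-2*0.3)) = 149.167 GPa
K/G = 149.167 / 68.8462 = 2.167


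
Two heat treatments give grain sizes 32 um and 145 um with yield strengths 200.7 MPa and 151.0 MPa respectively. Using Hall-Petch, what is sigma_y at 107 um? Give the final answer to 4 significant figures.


sigma_y = sigma0 + k / sqrt(d)
1/sqrt(d1) = 1/sqrt(3.2e-05) = 176.777;  1/sqrt(d2) = 83.0455
k = (sigma1 - sigma2) / (1/sqrt(d1) - 1/sqrt(d2)) = (200.7 - 151.0) / (176.777 - 83.0455) = 0.53024 MPa*m^0.5
sigma0 = sigma1 - k/sqrt(d1) = 200.7 - 0.53024*176.777 = 106.966 MPa
sigma_y(d3) = 106.966 + 0.53024 / sqrt(1.07e-04) = 158.2 MPa


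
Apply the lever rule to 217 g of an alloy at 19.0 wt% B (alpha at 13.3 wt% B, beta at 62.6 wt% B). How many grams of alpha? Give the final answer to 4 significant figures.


f_alpha = (C_beta - C0) / (C_beta - C_alpha)
f_alpha = (62.6 - 19.0) / (62.6 - 13.3) = 0.884381
m_alpha = f_alpha * m_total = 0.884381 * 217 = 191.9 g


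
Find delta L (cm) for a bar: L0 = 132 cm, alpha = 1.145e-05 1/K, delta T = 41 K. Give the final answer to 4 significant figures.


dL = L0 * alpha * dT
dL = 132 * 1.145e-05 * 41
dL = 0.06197 cm


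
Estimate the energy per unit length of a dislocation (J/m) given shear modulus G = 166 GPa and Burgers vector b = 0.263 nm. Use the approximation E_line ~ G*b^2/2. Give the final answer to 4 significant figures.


E = G*b^2/2
b = 0.263 nm = 2.63e-10 m
G = 166 GPa = 1.66e+11 Pa
E = 0.5 * 1.66e+11 * (2.63e-10)^2
E = 5.741e-09 J/m


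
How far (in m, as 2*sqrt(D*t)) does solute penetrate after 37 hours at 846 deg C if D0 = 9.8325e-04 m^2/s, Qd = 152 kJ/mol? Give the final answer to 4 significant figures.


Step 1: D = D0 * exp(-Qd/(R*T))
T = 1119.15 K
D = 9.8325e-04 * exp(-152e3 / (8.314 * 1119.15)) = 7.90746e-11 m^2/s
Step 2: L = 2*sqrt(D*t)
t = 37 h = 133200 s
L = 2*sqrt(7.90746e-11 * 133200) = 6.491e-03 m


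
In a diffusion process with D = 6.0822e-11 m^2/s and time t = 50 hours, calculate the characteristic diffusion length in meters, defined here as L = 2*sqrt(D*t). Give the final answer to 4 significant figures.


t = 50 hr = 180000 s
Diffusion length = 2*sqrt(D*t)
= 2*sqrt(6.0822e-11 * 180000)
= 6.618e-03 m


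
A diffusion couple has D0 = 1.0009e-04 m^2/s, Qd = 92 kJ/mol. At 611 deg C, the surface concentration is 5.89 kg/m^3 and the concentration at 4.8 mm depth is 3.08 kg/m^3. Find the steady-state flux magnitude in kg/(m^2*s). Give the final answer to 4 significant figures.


Step 1: D = D0 * exp(-Qd/(R*T))
T = 611 + 273.15 = 884.15 K
D = 1.0009e-04 * exp(-92e3 / (8.314 * 884.15)) = 3.67225e-10 m^2/s
Step 2: J = D * (C1 - C2) / dx
J = 3.67225e-10 * (5.89 - 3.08) / 4.8e-03
J = 2.15e-07 kg/(m^2*s)


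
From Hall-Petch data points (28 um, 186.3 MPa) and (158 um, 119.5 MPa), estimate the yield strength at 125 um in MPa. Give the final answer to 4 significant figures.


sigma_y = sigma0 + k / sqrt(d)
1/sqrt(d1) = 1/sqrt(2.8e-05) = 188.982;  1/sqrt(d2) = 79.5557
k = (sigma1 - sigma2) / (1/sqrt(d1) - 1/sqrt(d2)) = (186.3 - 119.5) / (188.982 - 79.5557) = 0.610455 MPa*m^0.5
sigma0 = sigma1 - k/sqrt(d1) = 186.3 - 0.610455*188.982 = 70.9348 MPa
sigma_y(d3) = 70.9348 + 0.610455 / sqrt(1.25e-04) = 125.5 MPa


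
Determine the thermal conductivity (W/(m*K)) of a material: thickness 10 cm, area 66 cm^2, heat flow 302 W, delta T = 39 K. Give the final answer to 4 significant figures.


k = Q*L / (A*dT)
L = 0.1 m, A = 6.6e-03 m^2
k = 302 * 0.1 / (6.6e-03 * 39)
k = 117.3 W/(m*K)


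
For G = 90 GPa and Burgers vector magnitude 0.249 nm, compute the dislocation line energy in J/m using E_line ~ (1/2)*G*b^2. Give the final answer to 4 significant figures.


E = G*b^2/2
b = 0.249 nm = 2.49e-10 m
G = 90 GPa = 9e+10 Pa
E = 0.5 * 9e+10 * (2.49e-10)^2
E = 2.79e-09 J/m


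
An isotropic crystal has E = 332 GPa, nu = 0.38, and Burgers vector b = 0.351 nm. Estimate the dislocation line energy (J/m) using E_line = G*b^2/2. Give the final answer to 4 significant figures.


Step 1: G = E / (2*(1+nu))
G = 332 / (2*(1+0.38)) = 120.29 GPa = 1.2029e+11 Pa
Step 2: E_line = G*b^2/2
b = 0.351 nm = 3.51e-10 m
E_line = 0.5 * 1.2029e+11 * (3.51e-10)^2 = 7.41e-09 J/m


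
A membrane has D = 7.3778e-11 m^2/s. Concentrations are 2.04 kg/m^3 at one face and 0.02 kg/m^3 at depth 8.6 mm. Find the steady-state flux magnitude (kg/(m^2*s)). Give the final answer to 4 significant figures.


J = -D * (dC/dx) = D * (C1 - C2) / dx
J = 7.3778e-11 * (2.04 - 0.02) / 8.6e-03
J = 1.733e-08 kg/(m^2*s)


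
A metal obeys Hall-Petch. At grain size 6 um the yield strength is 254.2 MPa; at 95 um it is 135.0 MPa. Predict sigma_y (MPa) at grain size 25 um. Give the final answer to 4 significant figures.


sigma_y = sigma0 + k / sqrt(d)
1/sqrt(d1) = 1/sqrt(6e-06) = 408.248;  1/sqrt(d2) = 102.598
k = (sigma1 - sigma2) / (1/sqrt(d1) - 1/sqrt(d2)) = (254.2 - 135.0) / (408.248 - 102.598) = 0.389988 MPa*m^0.5
sigma0 = sigma1 - k/sqrt(d1) = 254.2 - 0.389988*408.248 = 94.9881 MPa
sigma_y(d3) = 94.9881 + 0.389988 / sqrt(2.5e-05) = 173 MPa


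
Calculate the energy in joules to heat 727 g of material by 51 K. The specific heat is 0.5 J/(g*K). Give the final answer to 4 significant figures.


Q = m * cp * dT
Q = 727 * 0.5 * 51
Q = 18540 J


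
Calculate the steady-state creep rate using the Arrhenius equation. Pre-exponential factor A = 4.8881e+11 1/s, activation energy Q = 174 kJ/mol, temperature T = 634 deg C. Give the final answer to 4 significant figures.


rate = A * exp(-Q / (R*T))
T = 634 + 273.15 = 907.15 K
rate = 4.8881e+11 * exp(-174e3 / (8.314 * 907.15))
rate = 46.74 1/s
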